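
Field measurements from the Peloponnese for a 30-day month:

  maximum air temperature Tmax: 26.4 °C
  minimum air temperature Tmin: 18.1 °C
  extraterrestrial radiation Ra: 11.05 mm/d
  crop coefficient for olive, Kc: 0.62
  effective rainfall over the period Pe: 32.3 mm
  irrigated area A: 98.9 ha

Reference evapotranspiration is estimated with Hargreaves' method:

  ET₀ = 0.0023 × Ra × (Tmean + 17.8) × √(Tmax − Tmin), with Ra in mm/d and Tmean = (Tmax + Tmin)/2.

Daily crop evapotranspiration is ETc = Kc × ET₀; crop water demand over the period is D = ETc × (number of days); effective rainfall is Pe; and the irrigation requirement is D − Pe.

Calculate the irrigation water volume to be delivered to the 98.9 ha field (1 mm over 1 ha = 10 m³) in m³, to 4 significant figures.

Tmean = (26.4 + 18.1)/2 = 22.25 °C
ET₀ = 0.0023 × 11.05 × (22.25 + 17.8) × √8.3 = 0.0023 × 11.05 × 40.05 × 2.8810 = 2.9325 mm/d
ETc = Kc × ET₀ = 0.62 × 2.9325 = 1.8182 mm/d
Crop demand D = ETc × 30 d = 1.8182 × 30 = 54.546 mm
D − Pe = 54.546 − 32.3 = 22.246 mm
Volume = 22.246 mm × 98.9 ha × 10 = 22001.3 m³

22000 m³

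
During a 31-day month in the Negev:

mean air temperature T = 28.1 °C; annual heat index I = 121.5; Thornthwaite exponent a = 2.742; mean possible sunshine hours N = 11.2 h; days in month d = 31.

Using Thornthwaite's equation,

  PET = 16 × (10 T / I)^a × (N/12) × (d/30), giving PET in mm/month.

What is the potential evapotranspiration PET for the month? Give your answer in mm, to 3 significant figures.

154 mm

10T/I = 10 × 28.1 / 121.5 = 2.3128
(10T/I)^a = 2.3128^2.742 = 9.9648
Uncorrected PET = 16 × 9.9648 = 159.437 mm
Correction = (N/12)(d/30) = (11.2/12)(31/30) = 0.9644
PET = 159.437 × 0.9644 = 153.761 mm/month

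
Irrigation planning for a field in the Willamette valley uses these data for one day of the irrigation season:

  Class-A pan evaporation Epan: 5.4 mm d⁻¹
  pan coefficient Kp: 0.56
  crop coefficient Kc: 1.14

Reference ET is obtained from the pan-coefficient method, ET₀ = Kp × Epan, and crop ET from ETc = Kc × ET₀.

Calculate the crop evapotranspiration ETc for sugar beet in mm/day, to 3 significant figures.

ET₀ = 0.56 × 5.4 = 3.0240 mm/d
ETc = Kc × ET₀ = 1.14 × 3.0240 = 3.4474 mm/d

3.45 mm/day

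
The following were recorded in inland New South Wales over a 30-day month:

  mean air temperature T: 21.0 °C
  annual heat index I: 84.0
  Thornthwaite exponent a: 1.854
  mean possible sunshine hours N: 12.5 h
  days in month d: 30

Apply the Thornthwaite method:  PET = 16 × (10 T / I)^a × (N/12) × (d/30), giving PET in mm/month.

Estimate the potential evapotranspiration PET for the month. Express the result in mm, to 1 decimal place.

10T/I = 10 × 21.0 / 84.0 = 2.5000
(10T/I)^a = 2.5000^1.854 = 5.4674
Uncorrected PET = 16 × 5.4674 = 87.478 mm
Correction = (N/12)(d/30) = (12.5/12)(30/30) = 1.0417
PET = 87.478 × 1.0417 = 91.126 mm/month

91.1 mm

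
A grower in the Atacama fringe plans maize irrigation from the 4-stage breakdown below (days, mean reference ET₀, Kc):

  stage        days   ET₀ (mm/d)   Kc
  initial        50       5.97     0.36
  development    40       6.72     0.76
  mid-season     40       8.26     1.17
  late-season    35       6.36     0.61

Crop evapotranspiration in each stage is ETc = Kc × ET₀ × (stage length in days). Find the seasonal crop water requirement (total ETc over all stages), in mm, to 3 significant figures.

initial: 0.36 × 5.97 × 50 = 107.46 mm
development: 0.76 × 6.72 × 40 = 204.29 mm
mid-season: 1.17 × 8.26 × 40 = 386.57 mm
late-season: 0.61 × 6.36 × 35 = 135.79 mm
Seasonal total = 834.11 mm

834 mm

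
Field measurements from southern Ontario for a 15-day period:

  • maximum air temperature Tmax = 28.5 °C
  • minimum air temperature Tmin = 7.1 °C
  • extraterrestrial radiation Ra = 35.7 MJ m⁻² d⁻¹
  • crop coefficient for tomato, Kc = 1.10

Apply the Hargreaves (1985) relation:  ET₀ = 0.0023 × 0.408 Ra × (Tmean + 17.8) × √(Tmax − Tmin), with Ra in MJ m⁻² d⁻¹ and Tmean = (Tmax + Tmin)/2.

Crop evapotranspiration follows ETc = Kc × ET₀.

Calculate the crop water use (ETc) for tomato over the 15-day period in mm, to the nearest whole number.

91 mm

Tmean = (28.5 + 7.1)/2 = 17.80 °C
0.408 Ra = 0.408 × 35.7 = 14.5656 mm/d equivalent
ET₀ = 0.0023 × 14.5656 × (17.80 + 17.8) × √21.4 = 0.0023 × 14.5656 × 35.60 × 4.6260 = 5.5171 mm/d
ETc = Kc × ET₀ = 1.10 × 5.5171 = 6.0688 mm/d
Over 15 days: 6.0688 × 15 = 91.032 mm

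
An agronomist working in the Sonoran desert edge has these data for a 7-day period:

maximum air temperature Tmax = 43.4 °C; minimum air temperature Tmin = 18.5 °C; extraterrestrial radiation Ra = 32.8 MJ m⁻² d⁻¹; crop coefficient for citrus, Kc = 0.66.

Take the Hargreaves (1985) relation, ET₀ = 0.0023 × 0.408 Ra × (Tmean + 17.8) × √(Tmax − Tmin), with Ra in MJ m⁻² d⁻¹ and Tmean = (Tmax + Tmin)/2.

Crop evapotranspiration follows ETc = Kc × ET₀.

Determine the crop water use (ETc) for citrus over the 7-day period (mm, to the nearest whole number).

35 mm

Tmean = (43.4 + 18.5)/2 = 30.95 °C
0.408 Ra = 0.408 × 32.8 = 13.3824 mm/d equivalent
ET₀ = 0.0023 × 13.3824 × (30.95 + 17.8) × √24.9 = 0.0023 × 13.3824 × 48.75 × 4.9900 = 7.4875 mm/d
ETc = Kc × ET₀ = 0.66 × 7.4875 = 4.9418 mm/d
Over 7 days: 4.9418 × 7 = 34.593 mm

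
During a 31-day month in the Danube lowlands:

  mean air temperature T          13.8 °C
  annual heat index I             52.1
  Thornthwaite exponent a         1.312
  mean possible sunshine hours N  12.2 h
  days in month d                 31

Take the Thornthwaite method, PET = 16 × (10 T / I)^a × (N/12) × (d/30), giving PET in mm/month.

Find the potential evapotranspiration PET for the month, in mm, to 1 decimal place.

10T/I = 10 × 13.8 / 52.1 = 2.6488
(10T/I)^a = 2.6488^1.312 = 3.5896
Uncorrected PET = 16 × 3.5896 = 57.434 mm
Correction = (N/12)(d/30) = (12.2/12)(31/30) = 1.0506
PET = 57.434 × 1.0506 = 60.340 mm/month

60.3 mm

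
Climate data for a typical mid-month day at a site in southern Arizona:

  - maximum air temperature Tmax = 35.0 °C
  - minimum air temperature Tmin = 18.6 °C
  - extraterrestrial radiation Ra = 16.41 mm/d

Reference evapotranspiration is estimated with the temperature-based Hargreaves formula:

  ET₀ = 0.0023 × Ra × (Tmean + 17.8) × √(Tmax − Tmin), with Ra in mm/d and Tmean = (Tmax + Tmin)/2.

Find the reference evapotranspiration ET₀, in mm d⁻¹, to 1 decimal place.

6.8 mm d⁻¹

Tmean = (35.0 + 18.6)/2 = 26.80 °C
ET₀ = 0.0023 × 16.41 × (26.80 + 17.8) × √16.4 = 0.0023 × 16.41 × 44.60 × 4.0497 = 6.8170 mm/d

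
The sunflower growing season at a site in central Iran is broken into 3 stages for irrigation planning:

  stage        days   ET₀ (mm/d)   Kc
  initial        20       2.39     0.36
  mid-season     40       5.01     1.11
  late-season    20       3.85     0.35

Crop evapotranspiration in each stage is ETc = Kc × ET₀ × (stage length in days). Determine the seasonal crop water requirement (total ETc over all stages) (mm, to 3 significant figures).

initial: 0.36 × 2.39 × 20 = 17.21 mm
mid-season: 1.11 × 5.01 × 40 = 222.44 mm
late-season: 0.35 × 3.85 × 20 = 26.95 mm
Seasonal total = 266.60 mm

267 mm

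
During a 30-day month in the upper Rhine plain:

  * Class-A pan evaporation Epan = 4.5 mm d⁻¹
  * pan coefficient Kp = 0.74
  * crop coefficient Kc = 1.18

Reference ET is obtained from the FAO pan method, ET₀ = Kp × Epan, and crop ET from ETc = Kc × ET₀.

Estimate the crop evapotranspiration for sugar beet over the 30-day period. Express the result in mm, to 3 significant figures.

ET₀ = 0.74 × 4.5 = 3.3300 mm/d
ETc = Kc × ET₀ = 1.18 × 3.3300 = 3.9294 mm/d
Over 30 days: 3.9294 × 30 = 117.882 mm

118 mm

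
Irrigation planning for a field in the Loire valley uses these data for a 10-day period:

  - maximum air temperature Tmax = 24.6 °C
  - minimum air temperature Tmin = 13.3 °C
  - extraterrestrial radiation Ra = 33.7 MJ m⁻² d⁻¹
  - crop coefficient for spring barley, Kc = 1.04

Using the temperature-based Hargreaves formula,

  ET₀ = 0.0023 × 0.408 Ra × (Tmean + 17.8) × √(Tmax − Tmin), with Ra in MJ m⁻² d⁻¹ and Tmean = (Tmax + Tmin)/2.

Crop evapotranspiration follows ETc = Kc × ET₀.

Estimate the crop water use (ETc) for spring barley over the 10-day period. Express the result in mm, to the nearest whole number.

41 mm

Tmean = (24.6 + 13.3)/2 = 18.95 °C
0.408 Ra = 0.408 × 33.7 = 13.7496 mm/d equivalent
ET₀ = 0.0023 × 13.7496 × (18.95 + 17.8) × √11.3 = 0.0023 × 13.7496 × 36.75 × 3.3615 = 3.9067 mm/d
ETc = Kc × ET₀ = 1.04 × 3.9067 = 4.0630 mm/d
Over 10 days: 4.0630 × 10 = 40.630 mm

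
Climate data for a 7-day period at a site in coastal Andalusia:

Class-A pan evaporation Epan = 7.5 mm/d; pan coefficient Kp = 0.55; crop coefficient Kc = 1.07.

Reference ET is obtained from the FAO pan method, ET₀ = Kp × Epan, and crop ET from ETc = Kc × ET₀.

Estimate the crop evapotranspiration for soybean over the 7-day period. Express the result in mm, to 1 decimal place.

ET₀ = 0.55 × 7.5 = 4.1250 mm/d
ETc = Kc × ET₀ = 1.07 × 4.1250 = 4.4138 mm/d
Over 7 days: 4.4138 × 7 = 30.897 mm

30.9 mm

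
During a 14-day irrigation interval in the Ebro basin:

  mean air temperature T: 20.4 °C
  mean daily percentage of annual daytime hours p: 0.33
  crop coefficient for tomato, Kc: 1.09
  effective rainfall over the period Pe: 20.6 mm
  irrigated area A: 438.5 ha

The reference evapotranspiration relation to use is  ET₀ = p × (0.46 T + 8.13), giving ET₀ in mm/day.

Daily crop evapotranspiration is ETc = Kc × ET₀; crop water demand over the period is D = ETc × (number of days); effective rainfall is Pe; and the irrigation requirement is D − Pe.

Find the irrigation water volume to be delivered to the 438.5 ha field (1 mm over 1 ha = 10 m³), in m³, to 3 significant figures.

ET₀ = 0.33 × (0.46 × 20.4 + 8.13) = 0.33 × 17.514 = 5.7796 mm/d
ETc = Kc × ET₀ = 1.09 × 5.7796 = 6.2998 mm/d
Crop demand D = ETc × 14 d = 6.2998 × 14 = 88.197 mm
D − Pe = 88.197 − 20.6 = 67.597 mm
Volume = 67.597 mm × 438.5 ha × 10 = 296412.8 m³

296000 m³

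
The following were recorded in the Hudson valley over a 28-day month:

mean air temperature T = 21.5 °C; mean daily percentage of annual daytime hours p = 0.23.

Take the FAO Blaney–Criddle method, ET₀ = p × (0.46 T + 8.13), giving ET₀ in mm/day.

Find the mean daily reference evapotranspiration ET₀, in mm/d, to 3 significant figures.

4.14 mm/d

ET₀ = 0.23 × (0.46 × 21.5 + 8.13) = 0.23 × 18.020 = 4.1446 mm/d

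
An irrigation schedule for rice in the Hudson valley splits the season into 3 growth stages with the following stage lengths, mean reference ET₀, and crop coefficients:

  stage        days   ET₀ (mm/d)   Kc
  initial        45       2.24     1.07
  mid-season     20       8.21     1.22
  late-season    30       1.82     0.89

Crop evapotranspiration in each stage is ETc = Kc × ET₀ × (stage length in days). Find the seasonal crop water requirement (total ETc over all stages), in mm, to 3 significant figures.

initial: 1.07 × 2.24 × 45 = 107.86 mm
mid-season: 1.22 × 8.21 × 20 = 200.32 mm
late-season: 0.89 × 1.82 × 30 = 48.59 mm
Seasonal total = 356.77 mm

357 mm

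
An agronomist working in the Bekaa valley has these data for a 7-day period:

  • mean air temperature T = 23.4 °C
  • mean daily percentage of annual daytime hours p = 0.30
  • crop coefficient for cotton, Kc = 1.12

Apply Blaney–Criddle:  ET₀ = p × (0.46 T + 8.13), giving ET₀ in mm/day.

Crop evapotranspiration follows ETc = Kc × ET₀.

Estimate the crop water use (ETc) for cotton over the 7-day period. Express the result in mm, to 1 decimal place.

44.4 mm

ET₀ = 0.30 × (0.46 × 23.4 + 8.13) = 0.30 × 18.894 = 5.6682 mm/d
ETc = Kc × ET₀ = 1.12 × 5.6682 = 6.3484 mm/d
Over 7 days: 6.3484 × 7 = 44.439 mm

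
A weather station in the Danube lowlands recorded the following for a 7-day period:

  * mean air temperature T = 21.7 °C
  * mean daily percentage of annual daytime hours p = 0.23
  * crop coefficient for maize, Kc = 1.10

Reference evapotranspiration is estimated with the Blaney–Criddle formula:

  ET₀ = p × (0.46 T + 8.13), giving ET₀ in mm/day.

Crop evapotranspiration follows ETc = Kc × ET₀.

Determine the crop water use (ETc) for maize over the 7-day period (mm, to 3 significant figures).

32.1 mm

ET₀ = 0.23 × (0.46 × 21.7 + 8.13) = 0.23 × 18.112 = 4.1658 mm/d
ETc = Kc × ET₀ = 1.10 × 4.1658 = 4.5824 mm/d
Over 7 days: 4.5824 × 7 = 32.077 mm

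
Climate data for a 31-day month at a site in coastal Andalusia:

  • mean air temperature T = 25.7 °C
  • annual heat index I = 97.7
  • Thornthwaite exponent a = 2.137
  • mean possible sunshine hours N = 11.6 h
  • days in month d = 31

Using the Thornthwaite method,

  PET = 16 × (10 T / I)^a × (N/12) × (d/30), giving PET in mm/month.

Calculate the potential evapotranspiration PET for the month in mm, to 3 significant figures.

10T/I = 10 × 25.7 / 97.7 = 2.6305
(10T/I)^a = 2.6305^2.137 = 7.8999
Uncorrected PET = 16 × 7.8999 = 126.398 mm
Correction = (N/12)(d/30) = (11.6/12)(31/30) = 0.9989
PET = 126.398 × 0.9989 = 126.259 mm/month

126 mm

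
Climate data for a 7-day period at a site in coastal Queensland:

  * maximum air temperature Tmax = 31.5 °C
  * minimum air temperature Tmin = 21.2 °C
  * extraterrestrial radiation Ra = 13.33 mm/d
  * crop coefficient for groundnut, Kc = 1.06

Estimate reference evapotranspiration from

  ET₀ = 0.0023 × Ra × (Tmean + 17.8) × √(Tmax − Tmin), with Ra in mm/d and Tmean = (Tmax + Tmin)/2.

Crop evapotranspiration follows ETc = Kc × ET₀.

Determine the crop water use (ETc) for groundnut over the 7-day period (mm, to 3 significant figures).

Tmean = (31.5 + 21.2)/2 = 26.35 °C
ET₀ = 0.0023 × 13.33 × (26.35 + 17.8) × √10.3 = 0.0023 × 13.33 × 44.15 × 3.2094 = 4.3442 mm/d
ETc = Kc × ET₀ = 1.06 × 4.3442 = 4.6049 mm/d
Over 7 days: 4.6049 × 7 = 32.234 mm

32.2 mm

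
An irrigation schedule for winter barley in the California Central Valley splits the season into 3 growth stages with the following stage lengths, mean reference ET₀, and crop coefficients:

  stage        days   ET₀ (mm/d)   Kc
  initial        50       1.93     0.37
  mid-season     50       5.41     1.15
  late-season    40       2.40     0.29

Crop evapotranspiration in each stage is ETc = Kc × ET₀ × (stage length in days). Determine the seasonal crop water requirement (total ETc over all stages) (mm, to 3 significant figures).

375 mm

initial: 0.37 × 1.93 × 50 = 35.71 mm
mid-season: 1.15 × 5.41 × 50 = 311.08 mm
late-season: 0.29 × 2.40 × 40 = 27.84 mm
Seasonal total = 374.63 mm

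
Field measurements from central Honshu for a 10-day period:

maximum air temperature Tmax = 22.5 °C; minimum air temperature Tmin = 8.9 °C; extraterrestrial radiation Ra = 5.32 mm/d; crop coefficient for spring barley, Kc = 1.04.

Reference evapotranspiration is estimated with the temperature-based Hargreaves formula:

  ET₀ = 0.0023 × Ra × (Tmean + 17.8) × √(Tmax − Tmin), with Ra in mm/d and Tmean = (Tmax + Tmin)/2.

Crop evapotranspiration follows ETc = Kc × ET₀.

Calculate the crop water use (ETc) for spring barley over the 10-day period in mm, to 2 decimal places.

Tmean = (22.5 + 8.9)/2 = 15.70 °C
ET₀ = 0.0023 × 5.32 × (15.70 + 17.8) × √13.6 = 0.0023 × 5.32 × 33.50 × 3.6878 = 1.5117 mm/d
ETc = Kc × ET₀ = 1.04 × 1.5117 = 1.5722 mm/d
Over 10 days: 1.5722 × 10 = 15.722 mm

15.72 mm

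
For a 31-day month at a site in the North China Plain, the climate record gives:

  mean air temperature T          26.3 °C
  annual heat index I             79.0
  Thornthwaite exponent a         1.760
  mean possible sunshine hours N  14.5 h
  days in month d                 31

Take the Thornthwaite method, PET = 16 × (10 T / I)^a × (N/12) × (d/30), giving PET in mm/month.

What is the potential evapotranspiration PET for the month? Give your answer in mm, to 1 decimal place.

165.9 mm

10T/I = 10 × 26.3 / 79.0 = 3.3291
(10T/I)^a = 3.3291^1.760 = 8.3042
Uncorrected PET = 16 × 8.3042 = 132.867 mm
Correction = (N/12)(d/30) = (14.5/12)(31/30) = 1.2486
PET = 132.867 × 1.2486 = 165.898 mm/month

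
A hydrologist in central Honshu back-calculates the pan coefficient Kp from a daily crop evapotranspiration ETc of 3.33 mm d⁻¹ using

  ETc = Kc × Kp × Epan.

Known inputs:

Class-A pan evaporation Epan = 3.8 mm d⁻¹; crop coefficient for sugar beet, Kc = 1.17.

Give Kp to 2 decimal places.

ETc = Kc × Kp × Epan  ⇒  Kp = ETc / (Kc × Epan)
Kp = 3.33 / (1.17 × 3.8) = 3.33 / 4.446 = 0.7490

0.75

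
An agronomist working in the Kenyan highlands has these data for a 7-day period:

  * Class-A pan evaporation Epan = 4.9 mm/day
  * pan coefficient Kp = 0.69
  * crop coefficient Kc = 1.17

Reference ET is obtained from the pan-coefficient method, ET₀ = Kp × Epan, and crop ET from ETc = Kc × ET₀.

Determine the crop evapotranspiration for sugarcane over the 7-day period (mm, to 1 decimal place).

27.7 mm

ET₀ = 0.69 × 4.9 = 3.3810 mm/d
ETc = Kc × ET₀ = 1.17 × 3.3810 = 3.9558 mm/d
Over 7 days: 3.9558 × 7 = 27.691 mm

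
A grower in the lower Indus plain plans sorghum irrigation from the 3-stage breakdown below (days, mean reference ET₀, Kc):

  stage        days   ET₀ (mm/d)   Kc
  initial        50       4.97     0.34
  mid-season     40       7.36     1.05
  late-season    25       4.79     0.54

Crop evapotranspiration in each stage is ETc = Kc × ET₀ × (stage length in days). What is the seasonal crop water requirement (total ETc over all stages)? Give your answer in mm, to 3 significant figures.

458 mm

initial: 0.34 × 4.97 × 50 = 84.49 mm
mid-season: 1.05 × 7.36 × 40 = 309.12 mm
late-season: 0.54 × 4.79 × 25 = 64.67 mm
Seasonal total = 458.28 mm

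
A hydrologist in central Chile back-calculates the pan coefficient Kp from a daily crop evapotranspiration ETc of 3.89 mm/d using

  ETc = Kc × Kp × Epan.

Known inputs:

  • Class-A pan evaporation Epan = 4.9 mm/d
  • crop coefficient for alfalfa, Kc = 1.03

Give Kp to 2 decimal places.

0.77

ETc = Kc × Kp × Epan  ⇒  Kp = ETc / (Kc × Epan)
Kp = 3.89 / (1.03 × 4.9) = 3.89 / 5.047 = 0.7708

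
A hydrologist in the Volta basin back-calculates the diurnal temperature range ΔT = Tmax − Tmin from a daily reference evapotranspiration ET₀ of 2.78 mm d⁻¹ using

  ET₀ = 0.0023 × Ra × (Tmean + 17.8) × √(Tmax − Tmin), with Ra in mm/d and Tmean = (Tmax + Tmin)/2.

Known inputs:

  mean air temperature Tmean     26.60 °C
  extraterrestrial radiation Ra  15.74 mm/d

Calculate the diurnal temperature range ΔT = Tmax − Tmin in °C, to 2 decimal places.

2.99 °C

√ΔT = ET₀ / [0.0023 × Ra × (Tmean+17.8)] = 2.78 / (0.0023 × 15.74 × 44.40) = 1.7295
ΔT = 1.7295² = 2.991 °C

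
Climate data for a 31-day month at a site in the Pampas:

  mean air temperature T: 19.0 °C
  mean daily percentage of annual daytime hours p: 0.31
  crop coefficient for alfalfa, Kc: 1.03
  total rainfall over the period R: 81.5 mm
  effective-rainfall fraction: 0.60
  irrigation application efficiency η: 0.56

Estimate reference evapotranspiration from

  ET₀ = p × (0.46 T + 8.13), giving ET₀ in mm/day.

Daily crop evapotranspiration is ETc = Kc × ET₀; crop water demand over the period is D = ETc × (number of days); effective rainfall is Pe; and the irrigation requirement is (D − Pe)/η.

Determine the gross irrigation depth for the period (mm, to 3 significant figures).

ET₀ = 0.31 × (0.46 × 19.0 + 8.13) = 0.31 × 16.870 = 5.2297 mm/d
ETc = Kc × ET₀ = 1.03 × 5.2297 = 5.3866 mm/d
Crop demand D = ETc × 31 d = 5.3866 × 31 = 166.985 mm
Pe = 0.60 × 81.5 = 48.900 mm
D − Pe = 166.985 − 48.900 = 118.085 mm
Gross irrigation = 118.085 / 0.56 = 210.866 mm

211 mm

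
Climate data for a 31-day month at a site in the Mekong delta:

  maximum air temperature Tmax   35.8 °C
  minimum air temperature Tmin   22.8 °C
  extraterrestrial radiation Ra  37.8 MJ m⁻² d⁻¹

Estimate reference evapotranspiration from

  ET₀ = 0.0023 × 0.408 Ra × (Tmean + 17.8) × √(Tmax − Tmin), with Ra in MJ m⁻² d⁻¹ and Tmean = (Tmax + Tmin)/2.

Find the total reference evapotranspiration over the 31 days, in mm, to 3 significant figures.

Tmean = (35.8 + 22.8)/2 = 29.30 °C
0.408 Ra = 0.408 × 37.8 = 15.4224 mm/d equivalent
ET₀ = 0.0023 × 15.4224 × (29.30 + 17.8) × √13.0 = 0.0023 × 15.4224 × 47.10 × 3.6056 = 6.0239 mm/d
Over 31 days: 6.0239 × 31 = 186.741 mm

187 mm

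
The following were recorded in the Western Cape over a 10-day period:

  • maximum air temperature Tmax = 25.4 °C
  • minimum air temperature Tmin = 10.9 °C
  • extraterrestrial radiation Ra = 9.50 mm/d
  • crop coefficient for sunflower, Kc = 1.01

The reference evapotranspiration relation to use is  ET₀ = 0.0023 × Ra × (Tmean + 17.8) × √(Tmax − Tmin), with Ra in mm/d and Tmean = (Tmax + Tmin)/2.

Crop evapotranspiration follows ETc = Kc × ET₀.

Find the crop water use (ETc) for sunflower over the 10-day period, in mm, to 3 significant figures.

Tmean = (25.4 + 10.9)/2 = 18.15 °C
ET₀ = 0.0023 × 9.50 × (18.15 + 17.8) × √14.5 = 0.0023 × 9.50 × 35.95 × 3.8079 = 2.9911 mm/d
ETc = Kc × ET₀ = 1.01 × 2.9911 = 3.0210 mm/d
Over 10 days: 3.0210 × 10 = 30.210 mm

30.2 mm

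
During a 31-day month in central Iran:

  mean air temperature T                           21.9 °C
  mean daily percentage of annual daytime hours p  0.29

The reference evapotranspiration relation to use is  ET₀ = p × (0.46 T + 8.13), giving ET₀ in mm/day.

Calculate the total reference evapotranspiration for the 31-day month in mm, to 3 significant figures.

ET₀ = 0.29 × (0.46 × 21.9 + 8.13) = 0.29 × 18.204 = 5.2792 mm/d
Monthly total = 5.2792 × 31 = 163.655 mm

164 mm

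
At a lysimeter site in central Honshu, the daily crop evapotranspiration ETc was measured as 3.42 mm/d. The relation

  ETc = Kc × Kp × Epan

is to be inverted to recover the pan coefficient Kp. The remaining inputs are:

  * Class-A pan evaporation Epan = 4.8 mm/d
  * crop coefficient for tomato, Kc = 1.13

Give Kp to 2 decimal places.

ETc = Kc × Kp × Epan  ⇒  Kp = ETc / (Kc × Epan)
Kp = 3.42 / (1.13 × 4.8) = 3.42 / 5.424 = 0.6305

0.63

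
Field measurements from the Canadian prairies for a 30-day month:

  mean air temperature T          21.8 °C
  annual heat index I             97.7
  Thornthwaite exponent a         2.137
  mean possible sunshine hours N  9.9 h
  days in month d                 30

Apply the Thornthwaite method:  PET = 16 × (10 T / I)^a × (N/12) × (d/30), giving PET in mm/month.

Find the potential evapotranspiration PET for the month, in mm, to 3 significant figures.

10T/I = 10 × 21.8 / 97.7 = 2.2313
(10T/I)^a = 2.2313^2.137 = 5.5574
Uncorrected PET = 16 × 5.5574 = 88.918 mm
Correction = (N/12)(d/30) = (9.9/12)(30/30) = 0.8250
PET = 88.918 × 0.8250 = 73.357 mm/month

73.4 mm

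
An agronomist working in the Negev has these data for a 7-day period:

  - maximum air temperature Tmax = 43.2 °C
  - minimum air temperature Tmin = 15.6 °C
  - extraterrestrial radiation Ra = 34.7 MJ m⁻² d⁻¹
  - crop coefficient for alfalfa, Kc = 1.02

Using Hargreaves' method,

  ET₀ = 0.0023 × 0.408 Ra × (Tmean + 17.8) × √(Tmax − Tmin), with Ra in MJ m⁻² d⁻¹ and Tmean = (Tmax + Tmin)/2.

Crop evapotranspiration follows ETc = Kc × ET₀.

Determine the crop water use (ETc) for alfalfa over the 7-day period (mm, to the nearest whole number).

58 mm

Tmean = (43.2 + 15.6)/2 = 29.40 °C
0.408 Ra = 0.408 × 34.7 = 14.1576 mm/d equivalent
ET₀ = 0.0023 × 14.1576 × (29.40 + 17.8) × √27.6 = 0.0023 × 14.1576 × 47.20 × 5.2536 = 8.0745 mm/d
ETc = Kc × ET₀ = 1.02 × 8.0745 = 8.2360 mm/d
Over 7 days: 8.2360 × 7 = 57.652 mm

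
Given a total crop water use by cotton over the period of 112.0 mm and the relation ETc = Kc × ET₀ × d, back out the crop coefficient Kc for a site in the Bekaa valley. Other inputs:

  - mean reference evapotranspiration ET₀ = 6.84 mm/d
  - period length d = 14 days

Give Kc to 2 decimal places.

1.17

ETc = Kc × ET₀ × d  ⇒  Kc = ETc / (ET₀ × d)
Kc = 112.0 / (6.84 × 14) = 112.0 / 95.76 = 1.1696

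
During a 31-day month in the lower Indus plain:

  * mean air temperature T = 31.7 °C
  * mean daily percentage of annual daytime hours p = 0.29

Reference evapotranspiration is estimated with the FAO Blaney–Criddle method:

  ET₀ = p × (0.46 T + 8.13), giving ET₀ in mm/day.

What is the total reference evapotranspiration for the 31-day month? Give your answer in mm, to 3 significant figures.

204 mm

ET₀ = 0.29 × (0.46 × 31.7 + 8.13) = 0.29 × 22.712 = 6.5865 mm/d
Monthly total = 6.5865 × 31 = 204.182 mm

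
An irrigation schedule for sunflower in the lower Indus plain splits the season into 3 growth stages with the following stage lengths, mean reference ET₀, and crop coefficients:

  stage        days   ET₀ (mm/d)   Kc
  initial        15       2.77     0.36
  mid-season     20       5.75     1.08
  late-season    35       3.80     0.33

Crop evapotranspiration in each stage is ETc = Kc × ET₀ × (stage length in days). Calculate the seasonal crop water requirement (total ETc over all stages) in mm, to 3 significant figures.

183 mm

initial: 0.36 × 2.77 × 15 = 14.96 mm
mid-season: 1.08 × 5.75 × 20 = 124.20 mm
late-season: 0.33 × 3.80 × 35 = 43.89 mm
Seasonal total = 183.05 mm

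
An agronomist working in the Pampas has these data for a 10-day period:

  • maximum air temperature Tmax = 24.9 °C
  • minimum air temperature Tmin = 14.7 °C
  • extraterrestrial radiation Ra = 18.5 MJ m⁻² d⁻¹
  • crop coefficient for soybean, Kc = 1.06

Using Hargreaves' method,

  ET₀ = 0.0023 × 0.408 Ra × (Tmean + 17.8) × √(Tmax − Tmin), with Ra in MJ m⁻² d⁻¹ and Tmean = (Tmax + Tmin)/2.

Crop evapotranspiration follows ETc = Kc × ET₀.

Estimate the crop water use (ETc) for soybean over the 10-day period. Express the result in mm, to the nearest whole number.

Tmean = (24.9 + 14.7)/2 = 19.80 °C
0.408 Ra = 0.408 × 18.5 = 7.5480 mm/d equivalent
ET₀ = 0.0023 × 7.5480 × (19.80 + 17.8) × √10.2 = 0.0023 × 7.5480 × 37.60 × 3.1937 = 2.0847 mm/d
ETc = Kc × ET₀ = 1.06 × 2.0847 = 2.2098 mm/d
Over 10 days: 2.2098 × 10 = 22.098 mm

22 mm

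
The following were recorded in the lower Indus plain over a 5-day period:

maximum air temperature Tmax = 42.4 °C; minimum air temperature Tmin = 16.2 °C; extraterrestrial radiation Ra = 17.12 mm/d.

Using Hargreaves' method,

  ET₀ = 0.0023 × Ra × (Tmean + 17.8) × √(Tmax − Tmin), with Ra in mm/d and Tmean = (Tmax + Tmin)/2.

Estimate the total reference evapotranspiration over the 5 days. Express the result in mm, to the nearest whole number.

Tmean = (42.4 + 16.2)/2 = 29.30 °C
ET₀ = 0.0023 × 17.12 × (29.30 + 17.8) × √26.2 = 0.0023 × 17.12 × 47.10 × 5.1186 = 9.4930 mm/d
Over 5 days: 9.4930 × 5 = 47.465 mm

47 mm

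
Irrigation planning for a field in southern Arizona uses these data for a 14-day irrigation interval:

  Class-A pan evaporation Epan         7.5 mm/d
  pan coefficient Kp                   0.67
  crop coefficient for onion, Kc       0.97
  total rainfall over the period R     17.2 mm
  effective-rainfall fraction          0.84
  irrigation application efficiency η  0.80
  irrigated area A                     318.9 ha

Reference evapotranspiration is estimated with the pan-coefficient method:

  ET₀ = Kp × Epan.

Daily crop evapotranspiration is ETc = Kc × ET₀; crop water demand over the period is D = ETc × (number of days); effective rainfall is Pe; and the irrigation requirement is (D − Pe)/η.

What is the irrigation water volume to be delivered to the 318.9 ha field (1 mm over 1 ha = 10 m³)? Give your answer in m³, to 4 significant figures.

214400 m³

ET₀ = 0.67 × 7.5 = 5.0250 mm/d
ETc = Kc × ET₀ = 0.97 × 5.0250 = 4.8743 mm/d
Crop demand D = ETc × 14 d = 4.8743 × 14 = 68.240 mm
Pe = 0.84 × 17.2 = 14.448 mm
D − Pe = 68.240 − 14.448 = 53.792 mm
Gross irrigation = 53.792 / 0.80 = 67.240 mm
Volume = 67.240 mm × 318.9 ha × 10 = 214428.4 m³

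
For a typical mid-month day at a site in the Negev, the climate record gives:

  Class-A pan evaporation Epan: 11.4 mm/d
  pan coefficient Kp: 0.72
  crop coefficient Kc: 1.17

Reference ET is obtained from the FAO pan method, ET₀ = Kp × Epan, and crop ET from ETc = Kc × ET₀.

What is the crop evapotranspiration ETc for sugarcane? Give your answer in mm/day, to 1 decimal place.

9.6 mm/day

ET₀ = 0.72 × 11.4 = 8.2080 mm/d
ETc = Kc × ET₀ = 1.17 × 8.2080 = 9.6034 mm/d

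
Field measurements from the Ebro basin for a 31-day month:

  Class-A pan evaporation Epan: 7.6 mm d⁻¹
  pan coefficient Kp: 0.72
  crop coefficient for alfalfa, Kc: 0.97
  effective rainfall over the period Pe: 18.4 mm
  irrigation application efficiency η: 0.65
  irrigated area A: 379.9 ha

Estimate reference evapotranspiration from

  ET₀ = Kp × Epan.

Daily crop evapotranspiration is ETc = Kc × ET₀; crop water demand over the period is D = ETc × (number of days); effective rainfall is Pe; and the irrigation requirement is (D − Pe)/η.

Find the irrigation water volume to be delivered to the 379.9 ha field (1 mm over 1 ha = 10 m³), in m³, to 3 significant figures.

ET₀ = 0.72 × 7.6 = 5.4720 mm/d
ETc = Kc × ET₀ = 0.97 × 5.4720 = 5.3078 mm/d
Crop demand D = ETc × 31 d = 5.3078 × 31 = 164.542 mm
D − Pe = 164.542 − 18.4 = 146.142 mm
Gross irrigation = 146.142 / 0.65 = 224.834 mm
Volume = 224.834 mm × 379.9 ha × 10 = 854144.4 m³

854000 m³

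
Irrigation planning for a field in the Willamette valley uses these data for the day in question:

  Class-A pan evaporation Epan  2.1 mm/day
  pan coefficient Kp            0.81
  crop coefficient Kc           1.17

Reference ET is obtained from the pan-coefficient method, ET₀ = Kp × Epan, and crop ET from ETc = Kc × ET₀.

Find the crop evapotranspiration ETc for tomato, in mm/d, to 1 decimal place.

ET₀ = 0.81 × 2.1 = 1.7010 mm/d
ETc = Kc × ET₀ = 1.17 × 1.7010 = 1.9902 mm/d

2.0 mm/d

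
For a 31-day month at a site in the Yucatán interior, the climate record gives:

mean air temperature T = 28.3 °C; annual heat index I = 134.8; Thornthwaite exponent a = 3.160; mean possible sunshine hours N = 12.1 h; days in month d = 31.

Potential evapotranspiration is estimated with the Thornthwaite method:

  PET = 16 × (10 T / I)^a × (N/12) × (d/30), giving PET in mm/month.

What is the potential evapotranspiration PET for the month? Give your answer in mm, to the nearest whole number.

10T/I = 10 × 28.3 / 134.8 = 2.0994
(10T/I)^a = 2.0994^3.160 = 10.4189
Uncorrected PET = 16 × 10.4189 = 166.702 mm
Correction = (N/12)(d/30) = (12.1/12)(31/30) = 1.0419
PET = 166.702 × 1.0419 = 173.687 mm/month

174 mm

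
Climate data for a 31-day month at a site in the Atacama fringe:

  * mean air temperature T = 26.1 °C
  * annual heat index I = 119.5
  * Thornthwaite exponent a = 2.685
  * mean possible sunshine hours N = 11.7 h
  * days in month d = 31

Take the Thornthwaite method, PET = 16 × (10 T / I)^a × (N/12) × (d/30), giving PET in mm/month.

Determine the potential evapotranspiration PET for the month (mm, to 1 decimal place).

10T/I = 10 × 26.1 / 119.5 = 2.1841
(10T/I)^a = 2.1841^2.685 = 8.1460
Uncorrected PET = 16 × 8.1460 = 130.336 mm
Correction = (N/12)(d/30) = (11.7/12)(31/30) = 1.0075
PET = 130.336 × 1.0075 = 131.314 mm/month

131.3 mm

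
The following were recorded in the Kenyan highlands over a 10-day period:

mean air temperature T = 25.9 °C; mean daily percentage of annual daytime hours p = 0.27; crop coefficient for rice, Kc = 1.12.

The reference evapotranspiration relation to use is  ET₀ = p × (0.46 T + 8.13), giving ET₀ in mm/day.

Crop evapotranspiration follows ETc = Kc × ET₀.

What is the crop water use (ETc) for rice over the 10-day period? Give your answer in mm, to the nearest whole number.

61 mm

ET₀ = 0.27 × (0.46 × 25.9 + 8.13) = 0.27 × 20.044 = 5.4119 mm/d
ETc = Kc × ET₀ = 1.12 × 5.4119 = 6.0613 mm/d
Over 10 days: 6.0613 × 10 = 60.613 mm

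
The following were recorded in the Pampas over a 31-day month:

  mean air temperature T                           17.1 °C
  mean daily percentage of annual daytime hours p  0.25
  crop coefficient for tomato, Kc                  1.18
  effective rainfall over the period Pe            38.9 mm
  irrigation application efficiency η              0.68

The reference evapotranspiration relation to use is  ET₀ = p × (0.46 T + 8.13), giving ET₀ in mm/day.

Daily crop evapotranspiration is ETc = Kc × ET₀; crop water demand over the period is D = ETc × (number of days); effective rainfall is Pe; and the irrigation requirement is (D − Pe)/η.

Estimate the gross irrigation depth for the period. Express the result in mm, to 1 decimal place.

ET₀ = 0.25 × (0.46 × 17.1 + 8.13) = 0.25 × 15.996 = 3.9990 mm/d
ETc = Kc × ET₀ = 1.18 × 3.9990 = 4.7188 mm/d
Crop demand D = ETc × 31 d = 4.7188 × 31 = 146.283 mm
D − Pe = 146.283 − 38.9 = 107.383 mm
Gross irrigation = 107.383 / 0.68 = 157.916 mm

157.9 mm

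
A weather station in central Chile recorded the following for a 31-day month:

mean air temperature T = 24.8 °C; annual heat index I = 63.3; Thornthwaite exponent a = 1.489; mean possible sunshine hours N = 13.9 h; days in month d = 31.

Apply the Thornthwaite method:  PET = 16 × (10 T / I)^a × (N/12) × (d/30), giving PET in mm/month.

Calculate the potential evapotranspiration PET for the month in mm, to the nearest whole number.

146 mm

10T/I = 10 × 24.8 / 63.3 = 3.9179
(10T/I)^a = 3.9179^1.489 = 7.6394
Uncorrected PET = 16 × 7.6394 = 122.230 mm
Correction = (N/12)(d/30) = (13.9/12)(31/30) = 1.1969
PET = 122.230 × 1.1969 = 146.297 mm/month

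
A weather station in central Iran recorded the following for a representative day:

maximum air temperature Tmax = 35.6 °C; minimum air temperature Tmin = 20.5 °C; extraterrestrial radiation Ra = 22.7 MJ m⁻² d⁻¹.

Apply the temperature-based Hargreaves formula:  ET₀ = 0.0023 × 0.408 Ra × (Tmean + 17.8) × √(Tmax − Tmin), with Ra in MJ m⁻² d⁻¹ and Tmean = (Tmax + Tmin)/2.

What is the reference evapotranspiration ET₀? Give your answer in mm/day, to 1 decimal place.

Tmean = (35.6 + 20.5)/2 = 28.05 °C
0.408 Ra = 0.408 × 22.7 = 9.2616 mm/d equivalent
ET₀ = 0.0023 × 9.2616 × (28.05 + 17.8) × √15.1 = 0.0023 × 9.2616 × 45.85 × 3.8859 = 3.7953 mm/d

3.8 mm/day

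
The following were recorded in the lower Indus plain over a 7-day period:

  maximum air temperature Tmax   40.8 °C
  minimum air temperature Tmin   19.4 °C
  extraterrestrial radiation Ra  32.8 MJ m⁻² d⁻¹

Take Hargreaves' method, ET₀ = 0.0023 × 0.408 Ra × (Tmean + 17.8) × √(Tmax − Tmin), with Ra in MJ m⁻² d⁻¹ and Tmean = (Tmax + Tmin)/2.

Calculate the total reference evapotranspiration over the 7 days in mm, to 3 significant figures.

47.7 mm

Tmean = (40.8 + 19.4)/2 = 30.10 °C
0.408 Ra = 0.408 × 32.8 = 13.3824 mm/d equivalent
ET₀ = 0.0023 × 13.3824 × (30.10 + 17.8) × √21.4 = 0.0023 × 13.3824 × 47.90 × 4.6260 = 6.8203 mm/d
Over 7 days: 6.8203 × 7 = 47.742 mm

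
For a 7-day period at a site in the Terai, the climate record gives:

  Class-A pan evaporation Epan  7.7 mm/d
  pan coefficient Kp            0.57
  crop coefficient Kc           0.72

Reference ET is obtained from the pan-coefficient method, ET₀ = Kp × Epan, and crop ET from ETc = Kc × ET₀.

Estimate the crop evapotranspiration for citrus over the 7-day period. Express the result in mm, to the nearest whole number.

22 mm

ET₀ = 0.57 × 7.7 = 4.3890 mm/d
ETc = Kc × ET₀ = 0.72 × 4.3890 = 3.1601 mm/d
Over 7 days: 3.1601 × 7 = 22.121 mm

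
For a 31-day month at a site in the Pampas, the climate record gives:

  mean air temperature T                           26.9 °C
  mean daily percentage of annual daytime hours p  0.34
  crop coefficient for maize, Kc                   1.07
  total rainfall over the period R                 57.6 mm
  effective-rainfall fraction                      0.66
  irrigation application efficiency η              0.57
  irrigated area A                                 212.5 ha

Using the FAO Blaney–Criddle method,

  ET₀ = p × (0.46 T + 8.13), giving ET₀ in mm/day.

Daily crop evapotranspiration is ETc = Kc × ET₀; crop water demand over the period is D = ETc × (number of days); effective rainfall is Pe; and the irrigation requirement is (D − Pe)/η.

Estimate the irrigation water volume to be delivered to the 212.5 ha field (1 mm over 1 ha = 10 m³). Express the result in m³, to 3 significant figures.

ET₀ = 0.34 × (0.46 × 26.9 + 8.13) = 0.34 × 20.504 = 6.9714 mm/d
ETc = Kc × ET₀ = 1.07 × 6.9714 = 7.4594 mm/d
Crop demand D = ETc × 31 d = 7.4594 × 31 = 231.241 mm
Pe = 0.66 × 57.6 = 38.016 mm
D − Pe = 231.241 − 38.016 = 193.225 mm
Gross irrigation = 193.225 / 0.57 = 338.991 mm
Volume = 338.991 mm × 212.5 ha × 10 = 720355.9 m³

720000 m³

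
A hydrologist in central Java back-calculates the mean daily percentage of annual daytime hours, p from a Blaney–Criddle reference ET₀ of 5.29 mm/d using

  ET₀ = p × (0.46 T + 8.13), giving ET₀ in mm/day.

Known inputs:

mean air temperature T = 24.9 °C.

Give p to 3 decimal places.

p = ET₀ / (0.46 T + 8.13) = 5.29 / (0.46 × 24.9 + 8.13) = 5.29 / 19.584 = 0.2701

0.270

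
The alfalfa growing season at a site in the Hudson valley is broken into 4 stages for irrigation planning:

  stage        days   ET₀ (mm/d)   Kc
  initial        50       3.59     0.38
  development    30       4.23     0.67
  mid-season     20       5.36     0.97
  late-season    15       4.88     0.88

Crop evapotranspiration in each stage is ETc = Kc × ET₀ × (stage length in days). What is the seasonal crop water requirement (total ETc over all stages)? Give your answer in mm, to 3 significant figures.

initial: 0.38 × 3.59 × 50 = 68.21 mm
development: 0.67 × 4.23 × 30 = 85.02 mm
mid-season: 0.97 × 5.36 × 20 = 103.98 mm
late-season: 0.88 × 4.88 × 15 = 64.42 mm
Seasonal total = 321.63 mm

322 mm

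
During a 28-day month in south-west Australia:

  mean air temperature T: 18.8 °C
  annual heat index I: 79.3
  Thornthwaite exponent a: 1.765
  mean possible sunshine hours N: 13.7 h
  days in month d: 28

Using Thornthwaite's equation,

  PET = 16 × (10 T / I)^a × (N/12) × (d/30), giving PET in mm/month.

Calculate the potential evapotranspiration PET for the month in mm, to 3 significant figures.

10T/I = 10 × 18.8 / 79.3 = 2.3707
(10T/I)^a = 2.3707^1.765 = 4.5884
Uncorrected PET = 16 × 4.5884 = 73.414 mm
Correction = (N/12)(d/30) = (13.7/12)(28/30) = 1.0656
PET = 73.414 × 1.0656 = 78.230 mm/month

78.2 mm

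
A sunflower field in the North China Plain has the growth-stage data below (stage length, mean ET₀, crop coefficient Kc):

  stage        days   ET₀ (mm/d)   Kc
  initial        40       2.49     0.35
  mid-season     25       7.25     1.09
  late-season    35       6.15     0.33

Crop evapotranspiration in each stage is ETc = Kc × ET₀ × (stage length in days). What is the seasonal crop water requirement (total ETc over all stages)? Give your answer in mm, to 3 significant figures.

initial: 0.35 × 2.49 × 40 = 34.86 mm
mid-season: 1.09 × 7.25 × 25 = 197.56 mm
late-season: 0.33 × 6.15 × 35 = 71.03 mm
Seasonal total = 303.45 mm

303 mm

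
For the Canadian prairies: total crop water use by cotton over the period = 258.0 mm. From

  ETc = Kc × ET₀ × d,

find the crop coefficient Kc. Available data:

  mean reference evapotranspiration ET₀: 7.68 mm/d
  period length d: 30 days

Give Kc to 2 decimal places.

1.12

ETc = Kc × ET₀ × d  ⇒  Kc = ETc / (ET₀ × d)
Kc = 258.0 / (7.68 × 30) = 258.0 / 230.40 = 1.1198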